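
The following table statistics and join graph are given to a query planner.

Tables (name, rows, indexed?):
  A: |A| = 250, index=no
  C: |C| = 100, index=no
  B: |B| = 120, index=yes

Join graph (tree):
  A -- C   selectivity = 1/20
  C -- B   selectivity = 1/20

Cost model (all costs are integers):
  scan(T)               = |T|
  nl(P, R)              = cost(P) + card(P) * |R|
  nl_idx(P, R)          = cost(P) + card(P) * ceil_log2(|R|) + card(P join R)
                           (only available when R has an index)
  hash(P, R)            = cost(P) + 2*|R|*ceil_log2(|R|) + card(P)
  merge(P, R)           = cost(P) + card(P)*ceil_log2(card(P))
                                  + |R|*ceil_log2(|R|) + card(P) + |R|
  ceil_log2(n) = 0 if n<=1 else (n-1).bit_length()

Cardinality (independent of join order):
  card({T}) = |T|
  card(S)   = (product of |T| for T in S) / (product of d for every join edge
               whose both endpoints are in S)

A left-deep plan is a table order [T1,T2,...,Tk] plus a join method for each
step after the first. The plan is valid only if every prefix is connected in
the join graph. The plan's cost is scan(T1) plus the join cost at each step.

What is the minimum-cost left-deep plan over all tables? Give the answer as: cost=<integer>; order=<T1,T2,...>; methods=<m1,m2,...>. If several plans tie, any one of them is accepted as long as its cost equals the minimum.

Selinger DP (subsets sized 1..n):
  {A}: scan cost=250, card=250
  {C}: scan cost=100, card=100
  {B}: scan cost=120, card=120
  {AC}: card=1250; try (C,hash)→1900, (A,merge)→3150, (C,merge)→3300, (A,hash)→4200, (A,nl)→25100, (C,nl)→25250; best=1900 via (C,hash)
  {BC}: card=600; try (B,nl_idx)→1400, (C,hash)→1640, (B,merge)→1860, (C,merge)→1880, (B,hash)→1880, (B,nl)→12100 …(+1); best=1400 via (B,nl_idx)
  {ABC}: card=7500; try (B,hash)→4830, (A,hash)→6000, (A,merge)→10250, (B,merge)→17860, (B,nl_idx)→18150, (A,nl)→151400 …(+1); best=4830 via (B,hash)

cost=4830; order=A,C,B; methods=hash,hash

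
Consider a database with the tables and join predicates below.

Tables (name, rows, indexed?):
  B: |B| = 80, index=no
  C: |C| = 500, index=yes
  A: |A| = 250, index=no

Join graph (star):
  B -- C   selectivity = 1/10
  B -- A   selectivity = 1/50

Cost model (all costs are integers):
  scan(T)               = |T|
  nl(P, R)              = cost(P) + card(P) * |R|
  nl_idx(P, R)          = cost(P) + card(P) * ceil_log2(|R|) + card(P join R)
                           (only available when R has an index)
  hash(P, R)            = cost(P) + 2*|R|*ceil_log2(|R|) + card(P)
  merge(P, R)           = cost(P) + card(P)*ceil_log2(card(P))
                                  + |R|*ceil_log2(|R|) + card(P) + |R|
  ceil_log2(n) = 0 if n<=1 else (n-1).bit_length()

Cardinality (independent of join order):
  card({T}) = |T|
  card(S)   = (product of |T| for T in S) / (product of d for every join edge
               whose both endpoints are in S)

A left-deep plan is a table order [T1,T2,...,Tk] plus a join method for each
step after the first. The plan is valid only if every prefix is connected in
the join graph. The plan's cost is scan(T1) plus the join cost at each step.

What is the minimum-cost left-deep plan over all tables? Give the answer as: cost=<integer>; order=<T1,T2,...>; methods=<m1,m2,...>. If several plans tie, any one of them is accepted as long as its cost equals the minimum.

cost=10120; order=C,B,A; methods=hash,hash

Selinger DP (subsets sized 1..n):
  {B}: scan cost=80, card=80
  {C}: scan cost=500, card=500
  {A}: scan cost=250, card=250
  {BC}: card=4000; try (B,hash)→2120, (C,nl_idx)→4800, (C,merge)→5720, (B,merge)→6140, (C,hash)→9160, (C,nl)→40080 …(+1); best=2120 via (B,hash)
  {AB}: card=400; try (B,hash)→1620, (A,merge)→2970, (B,merge)→3140, (A,hash)→4160, (A,nl)→20080, (B,nl)→20250; best=1620 via (B,hash)
  {ABC}: card=20000; try (A,hash)→10120, (C,merge)→10620, (C,hash)→11020, (C,nl_idx)→25220, (A,merge)→56370, (C,nl)→201620 …(+1); best=10120 via (A,hash)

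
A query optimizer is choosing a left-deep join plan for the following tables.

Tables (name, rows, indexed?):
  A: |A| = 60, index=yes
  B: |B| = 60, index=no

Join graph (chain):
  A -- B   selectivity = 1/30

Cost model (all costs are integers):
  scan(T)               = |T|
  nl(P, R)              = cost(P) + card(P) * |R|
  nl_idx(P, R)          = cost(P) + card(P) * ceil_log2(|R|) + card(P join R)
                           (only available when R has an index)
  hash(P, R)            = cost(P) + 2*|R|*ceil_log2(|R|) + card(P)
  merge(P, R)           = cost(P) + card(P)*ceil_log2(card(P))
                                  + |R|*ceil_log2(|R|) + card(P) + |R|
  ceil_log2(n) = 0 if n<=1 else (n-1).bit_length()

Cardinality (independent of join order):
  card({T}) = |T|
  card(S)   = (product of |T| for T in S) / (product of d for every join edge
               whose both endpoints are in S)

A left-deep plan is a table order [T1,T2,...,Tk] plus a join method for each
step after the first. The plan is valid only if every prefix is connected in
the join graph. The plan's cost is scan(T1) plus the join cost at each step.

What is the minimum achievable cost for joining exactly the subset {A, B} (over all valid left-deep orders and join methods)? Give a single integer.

Selinger DP over subsets of {A,B}:
  {A}: scan cost=60, card=60
  {B}: scan cost=60, card=60
  {AB}: card=120; try (A,nl_idx)→540, (B,hash)→840, (A,hash)→840, (B,merge)→900, (A,merge)→900, (B,nl)→3660 …(+1); best=540 via (A,nl_idx)

540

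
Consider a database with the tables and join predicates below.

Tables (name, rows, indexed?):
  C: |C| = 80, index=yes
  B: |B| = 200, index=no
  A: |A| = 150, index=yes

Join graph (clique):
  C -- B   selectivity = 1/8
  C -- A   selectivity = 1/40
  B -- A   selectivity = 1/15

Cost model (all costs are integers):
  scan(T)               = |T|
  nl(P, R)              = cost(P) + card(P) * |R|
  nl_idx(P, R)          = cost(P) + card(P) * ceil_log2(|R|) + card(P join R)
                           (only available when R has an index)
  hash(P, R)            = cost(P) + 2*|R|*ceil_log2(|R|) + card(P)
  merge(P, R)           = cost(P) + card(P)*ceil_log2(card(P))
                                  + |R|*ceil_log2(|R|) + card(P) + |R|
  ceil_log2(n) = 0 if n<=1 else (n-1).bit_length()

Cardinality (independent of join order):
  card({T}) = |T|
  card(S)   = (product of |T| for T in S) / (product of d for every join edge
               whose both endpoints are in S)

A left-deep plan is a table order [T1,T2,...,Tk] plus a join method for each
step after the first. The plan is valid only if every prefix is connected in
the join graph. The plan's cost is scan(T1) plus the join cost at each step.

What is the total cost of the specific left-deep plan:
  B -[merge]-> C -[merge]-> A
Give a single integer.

27990

step 1: scan B: cost=200, card=200
step 2: join C via merge
    card(P join C) = 200*80/(8) = 2000
    cost = 200 + 200*8 + 80*7 + 200 + 80 = 2640
step 3: join A via merge
    card(P join A) = 2000*150/(40*15) = 500
    cost = 2640 + 2000*11 + 150*8 + 2000 + 150 = 27990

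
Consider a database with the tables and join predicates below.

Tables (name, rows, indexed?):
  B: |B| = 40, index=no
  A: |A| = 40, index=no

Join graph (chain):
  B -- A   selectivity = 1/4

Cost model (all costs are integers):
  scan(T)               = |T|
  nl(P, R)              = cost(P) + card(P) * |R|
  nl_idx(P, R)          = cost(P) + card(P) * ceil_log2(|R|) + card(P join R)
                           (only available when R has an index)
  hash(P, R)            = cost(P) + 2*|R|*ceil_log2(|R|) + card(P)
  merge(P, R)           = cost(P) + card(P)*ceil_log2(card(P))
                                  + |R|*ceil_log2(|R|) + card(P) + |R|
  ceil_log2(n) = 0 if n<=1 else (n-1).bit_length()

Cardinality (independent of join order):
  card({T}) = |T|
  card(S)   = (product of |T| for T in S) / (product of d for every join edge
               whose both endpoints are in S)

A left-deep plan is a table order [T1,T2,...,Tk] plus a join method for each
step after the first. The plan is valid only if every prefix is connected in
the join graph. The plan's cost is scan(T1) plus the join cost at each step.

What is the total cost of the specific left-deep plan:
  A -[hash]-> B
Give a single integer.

step 1: scan A: cost=40, card=40
step 2: join B via hash
    card(P join B) = 40*40/(4) = 400
    cost = 40 + 2*40*6 + 40 = 560

560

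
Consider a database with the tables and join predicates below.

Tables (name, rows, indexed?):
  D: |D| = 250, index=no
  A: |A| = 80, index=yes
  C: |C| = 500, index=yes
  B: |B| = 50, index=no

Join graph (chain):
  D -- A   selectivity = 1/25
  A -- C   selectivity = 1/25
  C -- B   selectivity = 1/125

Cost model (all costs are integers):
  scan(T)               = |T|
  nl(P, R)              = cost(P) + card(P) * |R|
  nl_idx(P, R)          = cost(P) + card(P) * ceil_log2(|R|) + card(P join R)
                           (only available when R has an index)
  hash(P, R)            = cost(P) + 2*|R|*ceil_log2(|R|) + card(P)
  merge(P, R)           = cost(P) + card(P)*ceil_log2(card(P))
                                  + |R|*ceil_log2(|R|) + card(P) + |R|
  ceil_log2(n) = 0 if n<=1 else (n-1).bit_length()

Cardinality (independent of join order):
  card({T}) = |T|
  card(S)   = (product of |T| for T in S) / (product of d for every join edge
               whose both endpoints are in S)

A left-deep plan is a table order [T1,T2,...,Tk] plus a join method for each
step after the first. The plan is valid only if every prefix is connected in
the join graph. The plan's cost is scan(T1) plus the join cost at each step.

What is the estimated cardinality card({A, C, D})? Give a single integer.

Tables in S: A(80), C(500), D(250)
Edges inside S: D-A(d=25), A-C(d=25)
numerator = 80 * 500 * 250 = 10000000
denominator = 25 * 25 = 625
card(S) = 10000000 / 625 = 16000

16000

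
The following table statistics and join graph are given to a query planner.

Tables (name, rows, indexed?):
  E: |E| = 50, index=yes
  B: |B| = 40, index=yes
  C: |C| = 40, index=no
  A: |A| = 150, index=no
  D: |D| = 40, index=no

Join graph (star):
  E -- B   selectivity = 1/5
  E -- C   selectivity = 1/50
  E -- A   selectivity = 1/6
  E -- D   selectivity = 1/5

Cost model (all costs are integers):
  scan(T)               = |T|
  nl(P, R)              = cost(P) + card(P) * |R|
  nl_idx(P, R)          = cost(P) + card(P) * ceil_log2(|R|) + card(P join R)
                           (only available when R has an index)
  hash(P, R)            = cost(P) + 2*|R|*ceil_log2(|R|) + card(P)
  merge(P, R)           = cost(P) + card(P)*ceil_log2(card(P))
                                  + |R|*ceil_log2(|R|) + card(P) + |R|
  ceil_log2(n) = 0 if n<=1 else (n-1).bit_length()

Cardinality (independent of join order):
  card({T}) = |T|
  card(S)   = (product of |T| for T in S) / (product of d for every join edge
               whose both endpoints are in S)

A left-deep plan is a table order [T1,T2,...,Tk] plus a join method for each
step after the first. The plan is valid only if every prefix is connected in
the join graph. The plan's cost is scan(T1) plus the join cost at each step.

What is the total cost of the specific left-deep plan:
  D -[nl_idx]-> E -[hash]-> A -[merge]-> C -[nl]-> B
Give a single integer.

473760

step 1: scan D: cost=40, card=40
step 2: join E via nl_idx
    card(P join E) = 40*50/(5) = 400
    cost = 40 + 40*6 + 400 = 680
step 3: join A via hash
    card(P join A) = 400*150/(6) = 10000
    cost = 680 + 2*150*8 + 400 = 3480
step 4: join C via merge
    card(P join C) = 10000*40/(50) = 8000
    cost = 3480 + 10000*14 + 40*6 + 10000 + 40 = 153760
step 5: join B via nl
    card(P join B) = 8000*40/(5) = 64000
    cost = 153760 + 8000*40 = 473760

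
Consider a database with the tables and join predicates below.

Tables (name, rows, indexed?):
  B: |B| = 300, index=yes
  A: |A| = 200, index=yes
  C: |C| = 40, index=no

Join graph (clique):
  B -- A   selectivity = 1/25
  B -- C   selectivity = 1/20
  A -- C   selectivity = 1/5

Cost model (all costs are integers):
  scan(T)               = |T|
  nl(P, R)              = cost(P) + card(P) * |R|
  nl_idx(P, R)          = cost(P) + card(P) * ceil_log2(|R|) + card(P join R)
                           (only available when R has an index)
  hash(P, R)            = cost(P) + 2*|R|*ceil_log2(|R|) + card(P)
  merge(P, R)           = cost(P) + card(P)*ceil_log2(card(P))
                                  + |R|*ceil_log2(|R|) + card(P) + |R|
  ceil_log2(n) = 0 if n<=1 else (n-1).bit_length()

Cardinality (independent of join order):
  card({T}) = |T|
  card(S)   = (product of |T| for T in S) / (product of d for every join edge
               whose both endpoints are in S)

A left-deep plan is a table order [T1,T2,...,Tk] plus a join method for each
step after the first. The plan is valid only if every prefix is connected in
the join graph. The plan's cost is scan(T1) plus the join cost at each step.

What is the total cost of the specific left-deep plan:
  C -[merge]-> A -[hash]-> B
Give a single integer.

9120

step 1: scan C: cost=40, card=40
step 2: join A via merge
    card(P join A) = 40*200/(5) = 1600
    cost = 40 + 40*6 + 200*8 + 40 + 200 = 2120
step 3: join B via hash
    card(P join B) = 1600*300/(25*20) = 960
    cost = 2120 + 2*300*9 + 1600 = 9120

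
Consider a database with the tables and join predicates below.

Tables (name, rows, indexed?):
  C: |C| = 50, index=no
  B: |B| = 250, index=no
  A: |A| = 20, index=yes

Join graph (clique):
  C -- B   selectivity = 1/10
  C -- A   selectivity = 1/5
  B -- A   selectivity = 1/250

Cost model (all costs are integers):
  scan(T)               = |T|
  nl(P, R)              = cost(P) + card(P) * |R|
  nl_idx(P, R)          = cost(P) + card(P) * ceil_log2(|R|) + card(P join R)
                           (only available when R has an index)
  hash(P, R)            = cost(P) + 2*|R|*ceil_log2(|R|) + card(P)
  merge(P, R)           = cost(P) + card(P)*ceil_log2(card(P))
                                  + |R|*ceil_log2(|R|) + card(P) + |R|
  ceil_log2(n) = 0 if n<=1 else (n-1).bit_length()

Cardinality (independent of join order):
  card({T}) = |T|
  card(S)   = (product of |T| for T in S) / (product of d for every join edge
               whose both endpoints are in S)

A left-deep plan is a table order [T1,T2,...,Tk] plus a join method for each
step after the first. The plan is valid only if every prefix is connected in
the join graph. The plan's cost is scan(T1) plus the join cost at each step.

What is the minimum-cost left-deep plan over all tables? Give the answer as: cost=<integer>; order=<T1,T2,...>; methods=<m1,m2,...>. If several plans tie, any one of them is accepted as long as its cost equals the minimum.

cost=1170; order=B,A,C; methods=hash,merge

Selinger DP (subsets sized 1..n):
  {C}: scan cost=50, card=50
  {B}: scan cost=250, card=250
  {A}: scan cost=20, card=20
  {BC}: card=1250; try (C,hash)→1100, (B,merge)→2650, (C,merge)→2850, (B,hash)→4100, (B,nl)→12550, (C,nl)→12750; best=1100 via (C,hash)
  {AC}: card=200; try (A,hash)→300, (C,merge)→490, (A,nl_idx)→500, (A,merge)→520, (C,hash)→640, (C,nl)→1020 …(+1); best=300 via (A,hash)
  {AB}: card=20; try (A,hash)→700, (A,nl_idx)→1520, (B,merge)→2390, (A,merge)→2620, (B,hash)→4040, (B,nl)→5020 …(+1); best=700 via (A,hash)
  {ABC}: card=20; try (C,merge)→1170, (C,hash)→1320, (C,nl)→1700, (A,hash)→2550, (B,merge)→4350, (B,hash)→4500 …(+4); best=1170 via (C,merge)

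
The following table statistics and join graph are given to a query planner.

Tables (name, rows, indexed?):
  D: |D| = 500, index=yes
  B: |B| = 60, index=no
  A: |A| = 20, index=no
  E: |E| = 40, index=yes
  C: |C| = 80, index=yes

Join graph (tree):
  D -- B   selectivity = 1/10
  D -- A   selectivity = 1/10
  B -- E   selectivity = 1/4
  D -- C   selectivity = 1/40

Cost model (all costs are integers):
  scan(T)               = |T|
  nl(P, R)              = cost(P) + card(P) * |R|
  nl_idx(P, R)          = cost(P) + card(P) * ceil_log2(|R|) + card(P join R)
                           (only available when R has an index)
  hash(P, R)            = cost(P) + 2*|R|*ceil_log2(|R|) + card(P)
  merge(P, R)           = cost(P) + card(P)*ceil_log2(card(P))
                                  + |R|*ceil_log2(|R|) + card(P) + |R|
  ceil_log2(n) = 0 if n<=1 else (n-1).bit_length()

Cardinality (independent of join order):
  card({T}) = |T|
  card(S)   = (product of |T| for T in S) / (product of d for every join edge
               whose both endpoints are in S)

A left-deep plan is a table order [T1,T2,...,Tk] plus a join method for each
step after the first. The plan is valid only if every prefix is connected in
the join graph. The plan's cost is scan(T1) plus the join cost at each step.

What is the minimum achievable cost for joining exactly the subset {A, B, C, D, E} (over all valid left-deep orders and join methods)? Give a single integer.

18200

Selinger DP over subsets of {A,B,C,D,E}:
  {D}: scan cost=500, card=500
  {B}: scan cost=60, card=60
  {A}: scan cost=20, card=20
  {E}: scan cost=40, card=40
  {C}: scan cost=80, card=80
  {BD}: card=3000; try (B,hash)→1720, (D,nl_idx)→3600, (D,merge)→5480, (B,merge)→5920, (D,hash)→9120, (D,nl)→30060 …(+1); best=1720 via (B,hash)
  {AD}: card=1000; try (D,nl_idx)→1200, (A,hash)→1200, (D,merge)→5140, (A,merge)→5620, (D,hash)→9040, (D,nl)→10020 …(+1); best=1200 via (D,nl_idx)
  {CD}: card=1000; try (D,nl_idx)→1800, (C,hash)→2120, (C,nl_idx)→5000, (D,merge)→5720, (C,merge)→6140, (D,hash)→9160 …(+2); best=1800 via (D,nl_idx)
  {BE}: card=600; try (E,hash)→600, (B,merge)→740, (E,merge)→760, (B,hash)→800, (E,nl_idx)→1020, (B,nl)→2440 …(+1); best=600 via (E,hash)
  {ABD}: card=6000; try (B,hash)→2920, (A,hash)→4920, (B,merge)→12620, (A,merge)→40840, (B,nl)→61200, (A,nl)→61720; best=2920 via (B,hash)
  {BDE}: card=30000; try (E,hash)→5200, (D,hash)→10200, (D,merge)→12200, (D,nl_idx)→36000, (E,merge)→41000, (E,nl_idx)→49720 …(+2); best=5200 via (E,hash)
  {BCD}: card=6000; try (B,hash)→3520, (C,hash)→5840, (B,merge)→13220, (C,nl_idx)→28720, (C,merge)→41360, (B,nl)→61800 …(+1); best=3520 via (B,hash)
  {ACD}: card=2000; try (A,hash)→3000, (C,hash)→3320, (C,nl_idx)→10200, (C,merge)→12840, (A,merge)→12920, (A,nl)→21800 …(+1); best=3000 via (A,hash)
  {ABDE}: card=60000; try (E,hash)→9400, (A,hash)→35400, (E,merge)→87200, (E,nl_idx)→98920, (E,nl)→242920, (A,merge)→485320 …(+1); best=9400 via (E,hash)
  {ABCD}: card=12000; try (B,hash)→5720, (A,hash)→9720, (C,hash)→10040, (B,merge)→27420, (C,nl_idx)→56920, (C,merge)→87560 …(+4); best=5720 via (B,hash)
  {BCDE}: card=60000; try (E,hash)→10000, (C,hash)→36320, (E,merge)→87800, (E,nl_idx)→99520, (E,nl)→243520, (C,nl_idx)→275200 …(+2); best=10000 via (E,hash)
  {ABCDE}: card=120000; try (E,hash)→18200, (A,hash)→70200, (C,hash)→70520, (E,merge)→186000, (E,nl_idx)→197720, (E,nl)→485720 …(+5); best=18200 via (E,hash)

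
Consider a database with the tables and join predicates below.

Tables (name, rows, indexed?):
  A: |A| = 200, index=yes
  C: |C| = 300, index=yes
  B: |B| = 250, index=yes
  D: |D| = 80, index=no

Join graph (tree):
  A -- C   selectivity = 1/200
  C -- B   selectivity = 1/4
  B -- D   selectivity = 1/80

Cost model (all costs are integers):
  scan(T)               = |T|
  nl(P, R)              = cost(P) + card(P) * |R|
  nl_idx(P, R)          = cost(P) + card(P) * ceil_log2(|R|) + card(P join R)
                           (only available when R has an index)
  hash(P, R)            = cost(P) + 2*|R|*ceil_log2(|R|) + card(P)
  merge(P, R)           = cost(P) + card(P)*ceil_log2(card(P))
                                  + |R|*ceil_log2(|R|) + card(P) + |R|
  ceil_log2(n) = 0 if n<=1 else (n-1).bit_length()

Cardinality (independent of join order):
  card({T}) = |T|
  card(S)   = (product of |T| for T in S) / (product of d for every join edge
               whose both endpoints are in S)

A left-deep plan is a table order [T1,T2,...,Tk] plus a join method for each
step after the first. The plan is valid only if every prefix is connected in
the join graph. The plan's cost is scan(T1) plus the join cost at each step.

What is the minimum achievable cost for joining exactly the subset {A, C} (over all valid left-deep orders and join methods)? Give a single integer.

Selinger DP over subsets of {A,C}:
  {A}: scan cost=200, card=200
  {C}: scan cost=300, card=300
  {AC}: card=300; try (C,nl_idx)→2300, (A,nl_idx)→3000, (A,hash)→3800, (C,merge)→5000, (A,merge)→5100, (C,hash)→5800 …(+2); best=2300 via (C,nl_idx)

2300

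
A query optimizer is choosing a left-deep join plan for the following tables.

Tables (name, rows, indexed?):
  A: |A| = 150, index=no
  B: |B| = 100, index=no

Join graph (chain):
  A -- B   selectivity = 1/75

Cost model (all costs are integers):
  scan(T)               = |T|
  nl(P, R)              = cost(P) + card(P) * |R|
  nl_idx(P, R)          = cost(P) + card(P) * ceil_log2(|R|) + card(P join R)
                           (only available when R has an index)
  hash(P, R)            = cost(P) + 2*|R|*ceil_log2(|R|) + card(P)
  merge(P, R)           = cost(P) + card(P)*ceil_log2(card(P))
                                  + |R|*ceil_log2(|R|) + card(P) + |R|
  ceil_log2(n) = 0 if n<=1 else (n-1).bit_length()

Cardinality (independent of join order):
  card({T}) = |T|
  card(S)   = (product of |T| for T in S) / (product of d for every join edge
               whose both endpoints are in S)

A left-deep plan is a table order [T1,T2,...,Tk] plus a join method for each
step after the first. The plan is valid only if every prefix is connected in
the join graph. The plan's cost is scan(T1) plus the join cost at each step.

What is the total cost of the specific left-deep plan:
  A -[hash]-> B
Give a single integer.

step 1: scan A: cost=150, card=150
step 2: join B via hash
    card(P join B) = 150*100/(75) = 200
    cost = 150 + 2*100*7 + 150 = 1700

1700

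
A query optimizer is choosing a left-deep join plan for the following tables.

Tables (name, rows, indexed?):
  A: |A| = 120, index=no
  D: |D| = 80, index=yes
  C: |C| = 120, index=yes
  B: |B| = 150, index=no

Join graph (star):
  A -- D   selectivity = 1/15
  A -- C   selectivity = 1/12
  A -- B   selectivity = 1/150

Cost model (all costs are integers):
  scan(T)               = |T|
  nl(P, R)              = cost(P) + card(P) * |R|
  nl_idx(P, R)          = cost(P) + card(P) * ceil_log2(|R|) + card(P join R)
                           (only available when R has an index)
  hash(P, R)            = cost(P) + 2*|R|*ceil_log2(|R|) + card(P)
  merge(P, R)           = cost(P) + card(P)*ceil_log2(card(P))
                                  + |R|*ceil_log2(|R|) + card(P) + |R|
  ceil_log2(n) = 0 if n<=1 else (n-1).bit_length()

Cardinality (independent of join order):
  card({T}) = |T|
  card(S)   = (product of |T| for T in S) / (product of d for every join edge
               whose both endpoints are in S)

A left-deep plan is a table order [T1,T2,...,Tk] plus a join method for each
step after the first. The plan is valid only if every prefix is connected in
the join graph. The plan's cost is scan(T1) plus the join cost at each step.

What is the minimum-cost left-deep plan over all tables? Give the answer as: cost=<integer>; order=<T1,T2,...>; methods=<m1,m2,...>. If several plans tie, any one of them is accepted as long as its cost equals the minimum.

cost=5540; order=B,A,D,C; methods=hash,hash,hash

Selinger DP (subsets sized 1..n):
  {A}: scan cost=120, card=120
  {D}: scan cost=80, card=80
  {C}: scan cost=120, card=120
  {B}: scan cost=150, card=150
  {AD}: card=640; try (D,hash)→1360, (D,nl_idx)→1600, (A,merge)→1680, (D,merge)→1720, (A,hash)→1840, (A,nl)→9680 …(+1); best=1360 via (D,hash)
  {AC}: card=1200; try (C,hash)→1920, (A,hash)→1920, (C,merge)→2040, (A,merge)→2040, (C,nl_idx)→2160, (C,nl)→14520 …(+1); best=1920 via (C,hash)
  {AB}: card=120; try (A,hash)→1980, (B,merge)→2430, (A,merge)→2460, (B,hash)→2640, (B,nl)→18120, (A,nl)→18150; best=1980 via (A,hash)
  {ACD}: card=6400; try (C,hash)→3680, (D,hash)→4240, (C,merge)→9360, (C,nl_idx)→12240, (D,nl_idx)→16720, (D,merge)→16960 …(+2); best=3680 via (C,hash)
  {ABD}: card=640; try (D,hash)→3220, (D,nl_idx)→3460, (D,merge)→3580, (B,hash)→4400, (B,merge)→9750, (D,nl)→11580 …(+1); best=3220 via (D,hash)
  {ABC}: card=1200; try (C,hash)→3780, (C,merge)→3900, (C,nl_idx)→4020, (B,hash)→5520, (C,nl)→16380, (B,merge)→17670 …(+1); best=3780 via (C,hash)
  {ABCD}: card=6400; try (C,hash)→5540, (D,hash)→6100, (C,merge)→11220, (B,hash)→12480, (C,nl_idx)→14100, (D,nl_idx)→18580 …(+5); best=5540 via (C,hash)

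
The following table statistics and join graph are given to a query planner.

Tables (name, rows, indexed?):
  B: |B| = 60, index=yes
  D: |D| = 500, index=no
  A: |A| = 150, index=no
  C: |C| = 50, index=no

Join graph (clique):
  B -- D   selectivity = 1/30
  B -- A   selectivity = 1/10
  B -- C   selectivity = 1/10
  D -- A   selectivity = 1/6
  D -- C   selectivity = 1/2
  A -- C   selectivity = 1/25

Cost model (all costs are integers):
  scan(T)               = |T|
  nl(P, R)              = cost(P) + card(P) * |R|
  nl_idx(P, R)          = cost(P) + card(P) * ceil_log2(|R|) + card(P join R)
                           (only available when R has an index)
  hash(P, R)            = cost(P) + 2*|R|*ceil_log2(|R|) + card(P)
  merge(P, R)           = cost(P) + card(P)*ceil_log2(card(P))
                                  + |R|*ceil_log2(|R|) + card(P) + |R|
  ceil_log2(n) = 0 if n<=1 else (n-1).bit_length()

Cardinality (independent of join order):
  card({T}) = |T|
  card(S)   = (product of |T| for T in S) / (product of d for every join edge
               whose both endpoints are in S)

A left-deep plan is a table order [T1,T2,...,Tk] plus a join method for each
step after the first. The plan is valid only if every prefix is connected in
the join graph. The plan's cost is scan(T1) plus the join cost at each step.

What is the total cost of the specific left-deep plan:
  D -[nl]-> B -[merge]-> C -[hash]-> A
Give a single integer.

46750

step 1: scan D: cost=500, card=500
step 2: join B via nl
    card(P join B) = 500*60/(30) = 1000
    cost = 500 + 500*60 = 30500
step 3: join C via merge
    card(P join C) = 1000*50/(10*2) = 2500
    cost = 30500 + 1000*10 + 50*6 + 1000 + 50 = 41850
step 4: join A via hash
    card(P join A) = 2500*150/(10*6*25) = 250
    cost = 41850 + 2*150*8 + 2500 = 46750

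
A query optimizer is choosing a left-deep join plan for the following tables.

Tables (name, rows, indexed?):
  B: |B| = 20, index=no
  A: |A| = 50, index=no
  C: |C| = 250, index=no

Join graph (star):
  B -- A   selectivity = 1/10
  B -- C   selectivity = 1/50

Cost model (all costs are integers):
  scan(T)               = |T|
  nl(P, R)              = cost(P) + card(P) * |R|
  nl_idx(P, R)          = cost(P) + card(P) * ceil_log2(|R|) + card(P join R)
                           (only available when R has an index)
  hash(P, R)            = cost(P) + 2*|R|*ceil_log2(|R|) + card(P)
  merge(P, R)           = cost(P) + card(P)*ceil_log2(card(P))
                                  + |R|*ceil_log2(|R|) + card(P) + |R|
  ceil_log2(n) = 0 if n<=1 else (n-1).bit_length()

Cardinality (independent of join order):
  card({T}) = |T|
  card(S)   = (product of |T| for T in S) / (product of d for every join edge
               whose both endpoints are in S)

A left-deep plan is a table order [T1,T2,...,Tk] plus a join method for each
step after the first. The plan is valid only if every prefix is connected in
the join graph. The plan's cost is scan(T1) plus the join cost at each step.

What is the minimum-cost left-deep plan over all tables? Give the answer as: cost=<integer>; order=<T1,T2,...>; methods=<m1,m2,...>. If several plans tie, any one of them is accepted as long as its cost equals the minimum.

cost=1400; order=C,B,A; methods=hash,hash

Selinger DP (subsets sized 1..n):
  {B}: scan cost=20, card=20
  {A}: scan cost=50, card=50
  {C}: scan cost=250, card=250
  {AB}: card=100; try (B,hash)→300, (A,merge)→490, (B,merge)→520, (A,hash)→640, (A,nl)→1020, (B,nl)→1050; best=300 via (B,hash)
  {BC}: card=100; try (B,hash)→700, (C,merge)→2390, (B,merge)→2620, (C,hash)→4040, (C,nl)→5020, (B,nl)→5250; best=700 via (B,hash)
  {ABC}: card=500; try (A,hash)→1400, (A,merge)→1850, (C,merge)→3350, (C,hash)→4400, (A,nl)→5700, (C,nl)→25300; best=1400 via (A,hash)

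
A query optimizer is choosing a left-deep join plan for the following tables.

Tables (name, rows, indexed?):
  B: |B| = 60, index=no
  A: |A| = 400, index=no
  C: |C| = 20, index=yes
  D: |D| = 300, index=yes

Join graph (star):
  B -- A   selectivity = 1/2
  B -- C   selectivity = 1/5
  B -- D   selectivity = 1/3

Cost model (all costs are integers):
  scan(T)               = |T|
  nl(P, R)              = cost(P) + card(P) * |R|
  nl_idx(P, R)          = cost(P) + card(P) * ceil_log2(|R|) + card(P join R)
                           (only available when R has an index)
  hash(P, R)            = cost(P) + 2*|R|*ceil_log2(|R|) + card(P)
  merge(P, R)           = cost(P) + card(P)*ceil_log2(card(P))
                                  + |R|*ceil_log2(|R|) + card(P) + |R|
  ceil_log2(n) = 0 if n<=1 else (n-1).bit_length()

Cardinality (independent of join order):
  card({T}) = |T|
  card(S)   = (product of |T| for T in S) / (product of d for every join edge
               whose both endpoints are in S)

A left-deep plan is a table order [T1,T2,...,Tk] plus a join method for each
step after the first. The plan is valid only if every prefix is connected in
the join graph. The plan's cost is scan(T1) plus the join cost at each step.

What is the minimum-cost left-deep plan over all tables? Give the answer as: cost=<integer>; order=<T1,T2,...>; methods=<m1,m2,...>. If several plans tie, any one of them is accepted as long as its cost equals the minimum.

cost=36680; order=B,C,D,A; methods=hash,merge,hash

Selinger DP (subsets sized 1..n):
  {B}: scan cost=60, card=60
  {A}: scan cost=400, card=400
  {C}: scan cost=20, card=20
  {D}: scan cost=300, card=300
  {AB}: card=12000; try (B,hash)→1520, (A,merge)→4480, (B,merge)→4820, (A,hash)→7320, (A,nl)→24060, (B,nl)→24400; best=1520 via (B,hash)
  {BC}: card=240; try (C,hash)→320, (B,merge)→560, (C,merge)→600, (C,nl_idx)→600, (B,hash)→760, (B,nl)→1220 …(+1); best=320 via (C,hash)
  {BD}: card=6000; try (B,hash)→1320, (D,merge)→3480, (B,merge)→3720, (D,hash)→5520, (D,nl_idx)→6600, (D,nl)→18060 …(+1); best=1320 via (B,hash)
  {ABC}: card=48000; try (A,merge)→6480, (A,hash)→7760, (C,hash)→13720, (A,nl)→96320, (C,nl_idx)→109520, (C,merge)→181640 …(+1); best=6480 via (A,merge)
  {ABD}: card=1200000; try (A,hash)→14520, (D,hash)→18920, (A,merge)→89320, (D,merge)→184520, (D,nl_idx)→1309520, (A,nl)→2401320 …(+1); best=14520 via (A,hash)
  {BCD}: card=24000; try (D,merge)→5480, (D,hash)→5960, (C,hash)→7520, (D,nl_idx)→26480, (C,nl_idx)→55320, (D,nl)→72320 …(+2); best=5480 via (D,merge)
  {ABCD}: card=4800000; try (A,hash)→36680, (D,hash)→59880, (A,merge)→393480, (D,merge)→825480, (C,hash)→1214720, (D,nl_idx)→5238480 …(+5); best=36680 via (A,hash)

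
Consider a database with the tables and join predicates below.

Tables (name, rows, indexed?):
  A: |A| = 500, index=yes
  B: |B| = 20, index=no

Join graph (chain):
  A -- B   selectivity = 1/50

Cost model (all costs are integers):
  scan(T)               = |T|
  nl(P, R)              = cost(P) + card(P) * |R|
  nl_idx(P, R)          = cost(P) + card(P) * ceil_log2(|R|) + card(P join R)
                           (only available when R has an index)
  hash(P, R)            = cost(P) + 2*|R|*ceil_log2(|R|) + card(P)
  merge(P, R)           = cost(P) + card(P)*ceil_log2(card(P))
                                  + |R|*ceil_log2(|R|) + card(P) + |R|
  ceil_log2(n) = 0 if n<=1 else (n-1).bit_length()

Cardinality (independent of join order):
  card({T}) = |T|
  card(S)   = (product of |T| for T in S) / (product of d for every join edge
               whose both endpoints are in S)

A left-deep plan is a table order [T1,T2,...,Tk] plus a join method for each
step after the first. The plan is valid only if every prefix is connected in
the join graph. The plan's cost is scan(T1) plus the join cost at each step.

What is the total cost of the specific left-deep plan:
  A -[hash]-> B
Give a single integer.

step 1: scan A: cost=500, card=500
step 2: join B via hash
    card(P join B) = 500*20/(50) = 200
    cost = 500 + 2*20*5 + 500 = 1200

1200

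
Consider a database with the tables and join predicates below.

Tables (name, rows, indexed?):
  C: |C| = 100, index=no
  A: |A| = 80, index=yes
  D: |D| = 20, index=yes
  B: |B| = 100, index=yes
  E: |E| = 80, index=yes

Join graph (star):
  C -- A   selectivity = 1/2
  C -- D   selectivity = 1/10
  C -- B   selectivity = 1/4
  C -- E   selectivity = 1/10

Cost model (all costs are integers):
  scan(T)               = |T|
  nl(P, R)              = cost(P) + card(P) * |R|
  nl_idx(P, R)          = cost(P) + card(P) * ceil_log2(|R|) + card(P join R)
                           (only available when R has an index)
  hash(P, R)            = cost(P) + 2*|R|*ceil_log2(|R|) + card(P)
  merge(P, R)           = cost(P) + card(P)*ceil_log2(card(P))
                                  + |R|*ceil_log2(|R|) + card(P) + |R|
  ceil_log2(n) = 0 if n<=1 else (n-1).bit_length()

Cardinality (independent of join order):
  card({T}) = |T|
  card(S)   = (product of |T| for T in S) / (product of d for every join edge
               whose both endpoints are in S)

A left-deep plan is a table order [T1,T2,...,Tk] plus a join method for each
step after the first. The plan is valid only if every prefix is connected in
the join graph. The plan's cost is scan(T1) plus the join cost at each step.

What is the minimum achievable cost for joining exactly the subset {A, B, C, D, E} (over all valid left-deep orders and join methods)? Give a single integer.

Selinger DP over subsets of {A,B,C,D,E}:
  {C}: scan cost=100, card=100
  {A}: scan cost=80, card=80
  {D}: scan cost=20, card=20
  {B}: scan cost=100, card=100
  {E}: scan cost=80, card=80
  {AC}: card=4000; try (A,hash)→1320, (C,merge)→1520, (A,merge)→1540, (C,hash)→1560, (A,nl_idx)→4800, (C,nl)→8080 …(+1); best=1320 via (A,hash)
  {CD}: card=200; try (D,hash)→400, (D,nl_idx)→800, (C,merge)→940, (D,merge)→1020, (C,hash)→1440, (C,nl)→2020 …(+1); best=400 via (D,hash)
  {BC}: card=2500; try (C,hash)→1600, (B,hash)→1600, (C,merge)→1700, (B,merge)→1700, (B,nl_idx)→3300, (C,nl)→10100 …(+1); best=1600 via (C,hash)
  {CE}: card=800; try (E,hash)→1320, (C,merge)→1520, (E,merge)→1540, (C,hash)→1560, (E,nl_idx)→1600, (C,nl)→8080 …(+1); best=1320 via (E,hash)
  {ACD}: card=8000; try (A,hash)→1720, (A,merge)→2840, (D,hash)→5520, (A,nl_idx)→9800, (A,nl)→16400, (D,nl_idx)→29320 …(+2); best=1720 via (A,hash)
  {ABC}: card=100000; try (A,hash)→5220, (B,hash)→6720, (A,merge)→34740, (B,merge)→54120, (A,nl_idx)→119100, (B,nl_idx)→129320 …(+2); best=5220 via (A,hash)
  {ACE}: card=32000; try (A,hash)→3240, (E,hash)→6440, (A,merge)→10760, (A,nl_idx)→38920, (E,merge)→53960, (E,nl_idx)→61320 …(+2); best=3240 via (A,hash)
  {BCD}: card=5000; try (B,hash)→2000, (B,merge)→3000, (D,hash)→4300, (B,nl_idx)→6800, (D,nl_idx)→19100, (B,nl)→20400 …(+2); best=2000 via (B,hash)
  {CDE}: card=1600; try (E,hash)→1720, (D,hash)→2320, (E,merge)→2840, (E,nl_idx)→3400, (D,nl_idx)→6920, (D,merge)→10240 …(+2); best=1720 via (E,hash)
  {BCE}: card=20000; try (B,hash)→3520, (E,hash)→5220, (B,merge)→10920, (B,nl_idx)→26920, (E,merge)→34740, (E,nl_idx)→39100 …(+2); best=3520 via (B,hash)
  {ABCD}: card=200000; try (A,hash)→8120, (B,hash)→11120, (A,merge)→72640, (D,hash)→105420, (B,merge)→114520, (A,nl_idx)→237000 …(+6); best=8120 via (A,hash)
  {ACDE}: card=64000; try (A,hash)→4440, (E,hash)→10840, (A,merge)→21560, (D,hash)→35440, (A,nl_idx)→76920, (E,merge)→114360 …(+6); best=4440 via (A,hash)
  {ABCE}: card=800000; try (A,hash)→24640, (B,hash)→36640, (E,hash)→106340, (A,merge)→324160, (B,merge)→516040, (A,nl_idx)→943520 …(+6); best=24640 via (A,hash)
  {BCDE}: card=40000; try (B,hash)→4720, (E,hash)→8120, (B,merge)→21720, (D,hash)→23720, (B,nl_idx)→52920, (E,merge)→72640 …(+6); best=4720 via (B,hash)
  {ABCDE}: card=1600000; try (A,hash)→45840, (B,hash)→69840, (E,hash)→209240, (A,merge)→685360, (D,hash)→824840, (B,merge)→1093240 …(+10); best=45840 via (A,hash)

45840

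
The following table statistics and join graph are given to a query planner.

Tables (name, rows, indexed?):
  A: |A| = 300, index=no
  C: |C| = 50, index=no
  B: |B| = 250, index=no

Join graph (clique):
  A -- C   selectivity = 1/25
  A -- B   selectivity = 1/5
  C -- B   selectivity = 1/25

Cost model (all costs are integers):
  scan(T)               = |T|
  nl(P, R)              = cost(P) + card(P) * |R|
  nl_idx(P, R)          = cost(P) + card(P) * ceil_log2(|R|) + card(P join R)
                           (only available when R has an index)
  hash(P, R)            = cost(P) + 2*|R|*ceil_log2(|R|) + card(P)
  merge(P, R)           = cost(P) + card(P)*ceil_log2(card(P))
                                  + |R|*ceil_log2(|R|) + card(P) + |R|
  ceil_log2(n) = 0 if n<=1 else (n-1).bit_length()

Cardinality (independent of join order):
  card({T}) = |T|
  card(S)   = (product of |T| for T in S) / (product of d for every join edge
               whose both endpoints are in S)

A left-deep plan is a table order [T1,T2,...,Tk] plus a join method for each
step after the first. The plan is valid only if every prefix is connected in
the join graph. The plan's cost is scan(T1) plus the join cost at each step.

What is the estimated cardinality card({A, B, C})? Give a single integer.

1200

Tables in S: A(300), B(250), C(50)
Edges inside S: A-C(d=25), A-B(d=5), C-B(d=25)
numerator = 300 * 250 * 50 = 3750000
denominator = 25 * 5 * 25 = 3125
card(S) = 3750000 / 3125 = 1200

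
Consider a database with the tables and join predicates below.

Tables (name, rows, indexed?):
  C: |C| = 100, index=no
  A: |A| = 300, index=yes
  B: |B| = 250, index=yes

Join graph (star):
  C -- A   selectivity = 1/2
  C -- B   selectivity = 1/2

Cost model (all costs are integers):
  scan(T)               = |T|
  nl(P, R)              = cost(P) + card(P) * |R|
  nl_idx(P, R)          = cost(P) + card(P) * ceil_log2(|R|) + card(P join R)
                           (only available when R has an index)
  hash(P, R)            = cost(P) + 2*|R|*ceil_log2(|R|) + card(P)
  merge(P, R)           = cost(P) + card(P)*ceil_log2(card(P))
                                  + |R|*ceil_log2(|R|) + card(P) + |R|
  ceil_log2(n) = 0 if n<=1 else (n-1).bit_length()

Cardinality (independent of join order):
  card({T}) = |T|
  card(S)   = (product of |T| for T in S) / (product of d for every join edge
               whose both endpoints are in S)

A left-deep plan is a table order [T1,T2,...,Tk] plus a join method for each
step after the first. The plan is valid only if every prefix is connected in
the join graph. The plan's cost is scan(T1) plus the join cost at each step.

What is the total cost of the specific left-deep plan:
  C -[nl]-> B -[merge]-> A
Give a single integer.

215600

step 1: scan C: cost=100, card=100
step 2: join B via nl
    card(P join B) = 100*250/(2) = 12500
    cost = 100 + 100*250 = 25100
step 3: join A via merge
    card(P join A) = 12500*300/(2) = 1875000
    cost = 25100 + 12500*14 + 300*9 + 12500 + 300 = 215600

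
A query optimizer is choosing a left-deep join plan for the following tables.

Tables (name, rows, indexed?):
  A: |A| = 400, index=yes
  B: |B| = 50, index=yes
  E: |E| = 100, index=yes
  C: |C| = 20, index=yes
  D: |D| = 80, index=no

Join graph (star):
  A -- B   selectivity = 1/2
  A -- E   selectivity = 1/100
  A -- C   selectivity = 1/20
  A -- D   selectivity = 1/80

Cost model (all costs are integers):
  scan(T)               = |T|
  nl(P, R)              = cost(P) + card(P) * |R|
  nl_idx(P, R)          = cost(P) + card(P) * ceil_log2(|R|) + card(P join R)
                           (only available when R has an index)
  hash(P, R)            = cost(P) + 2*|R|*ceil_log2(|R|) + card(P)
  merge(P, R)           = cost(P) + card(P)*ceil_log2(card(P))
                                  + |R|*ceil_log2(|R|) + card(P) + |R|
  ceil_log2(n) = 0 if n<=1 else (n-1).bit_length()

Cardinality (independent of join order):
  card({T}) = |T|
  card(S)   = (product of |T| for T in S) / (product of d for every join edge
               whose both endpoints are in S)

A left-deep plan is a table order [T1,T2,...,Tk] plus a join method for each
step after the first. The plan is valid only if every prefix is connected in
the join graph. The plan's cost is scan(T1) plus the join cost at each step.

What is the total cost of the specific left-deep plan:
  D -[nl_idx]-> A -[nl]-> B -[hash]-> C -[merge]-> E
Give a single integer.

182200

step 1: scan D: cost=80, card=80
step 2: join A via nl_idx
    card(P join A) = 80*400/(80) = 400
    cost = 80 + 80*9 + 400 = 1200
step 3: join B via nl
    card(P join B) = 400*50/(2) = 10000
    cost = 1200 + 400*50 = 21200
step 4: join C via hash
    card(P join C) = 10000*20/(20) = 10000
    cost = 21200 + 2*20*5 + 10000 = 31400
step 5: join E via merge
    card(P join E) = 10000*100/(100) = 10000
    cost = 31400 + 10000*14 + 100*7 + 10000 + 100 = 182200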